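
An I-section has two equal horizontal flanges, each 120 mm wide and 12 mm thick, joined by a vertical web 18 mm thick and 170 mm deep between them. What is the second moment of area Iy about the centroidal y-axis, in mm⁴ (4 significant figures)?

Iy ≈ 3.539 × 10⁶ mm⁴

Break the section into simple shapes (no overlaps), measuring from the bottom-left corner of the bounding box.
Bottom flange: 120 × 12, A = 1 440 mm², x = 60 mm, Ī = 1 728 000 mm⁴.
Web: 18 × 170, A = 3 060 mm², x = 60 mm, Ī = 82 620 mm⁴.
Top flange: 120 × 12, A = 1 440 mm², x = 60 mm, Ī = 1 728 000 mm⁴.
By symmetry the centroid is at mid-width, x̄ = 60 mm.
All pieces are centred on the centroidal y-axis, so I = ΣĪ = 3 538 620 mm⁴.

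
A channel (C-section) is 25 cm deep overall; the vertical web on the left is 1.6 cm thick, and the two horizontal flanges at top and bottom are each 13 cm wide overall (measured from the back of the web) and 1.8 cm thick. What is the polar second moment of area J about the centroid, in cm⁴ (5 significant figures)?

J ≈ 8925.6 cm⁴

Decompose the section into non-overlapping parts with the origin at the bottom-left of its bounding rectangle.
Web: 1.6 × 25, A = 40 cm², y = 12.5 cm, Ī = 2083.333 cm⁴.
Top flange (beyond web): 11.4 × 1.8, A = 20.52 cm², y = 24.1 cm, Ī = 5.5404 cm⁴.
Bottom flange (beyond web): 11.4 × 1.8, A = 20.52 cm², y = 0.9 cm, Ī = 5.5404 cm⁴.
By symmetry the centroid is at mid-height, ȳ = 12.5 cm.
Transfer each piece to the centroidal x-axis using Ī + A·d² with d = y − 12.5:
  web: d = 0 cm → contributes +2083.333 cm⁴
  top flange (beyond web): d = 11.6 cm → contributes +2766.712 cm⁴
  bottom flange (beyond web): d = -11.6 cm → contributes +2766.712 cm⁴
Total I = 7616.757 cm⁴.
For the y-axis: x̄ = 4.091708 cm.
Repeating about the centroidal y-axis gives I_y = 1308.841 cm⁴.
Polar second moment: J = I_x + I_y = 8925.597 cm⁴.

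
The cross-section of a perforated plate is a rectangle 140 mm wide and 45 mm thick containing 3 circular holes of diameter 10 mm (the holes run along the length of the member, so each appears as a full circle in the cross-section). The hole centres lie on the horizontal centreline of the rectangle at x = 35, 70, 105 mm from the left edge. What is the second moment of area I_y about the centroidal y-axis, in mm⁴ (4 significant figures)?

I_y ≈ 1.010 × 10⁷ mm⁴

Treat the section as a set of non-overlapping primitives; coordinates are from the bounding-box lower-left.
Plate: 140 × 45, A = 6 300 mm², x = 70 mm, Ī = 10 290 000 mm⁴.
Hole 1 (subtracted): ⌀10, A = 78.5398 mm², x = 35 mm, Ī = 490.874 mm⁴.
Hole 2 (subtracted): ⌀10, A = 78.5398 mm², x = 70 mm, Ī = 490.874 mm⁴.
Hole 3 (subtracted): ⌀10, A = 78.5398 mm², x = 105 mm, Ī = 490.874 mm⁴.
By symmetry the centroid is at mid-width, x̄ = 70 mm.
Transfer each piece to the centroidal y-axis using Ī + A·d² with d = x − 70:
  plate: d = 0 mm → contributes +10 290 000 mm⁴
  hole 1: d = -35 mm → contributes −96702.1 mm⁴
  hole 2: d = 0 mm → contributes −490.874 mm⁴
  hole 3: d = 35 mm → contributes −96702.1 mm⁴
Total I = 10 096 105 mm⁴.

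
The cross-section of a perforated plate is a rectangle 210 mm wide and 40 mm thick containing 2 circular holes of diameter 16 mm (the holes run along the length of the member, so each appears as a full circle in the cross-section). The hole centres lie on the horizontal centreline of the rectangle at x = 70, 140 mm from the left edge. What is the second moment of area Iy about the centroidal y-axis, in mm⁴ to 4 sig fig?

Iy ≈ 3.037 × 10⁷ mm⁴

Treat the section as a set of non-overlapping primitives; coordinates are from the bounding-box lower-left.
Plate: 210 × 40, A = 8 400 mm², x = 105 mm, Ī = 30 870 000 mm⁴.
Hole 1 (subtracted): ⌀16, A = 201.062 mm², x = 70 mm, Ī = 3216.99 mm⁴.
Hole 2 (subtracted): ⌀16, A = 201.062 mm², x = 140 mm, Ī = 3216.99 mm⁴.
By symmetry the centroid is at mid-width, x̄ = 105 mm.
Transfer each piece to the centroidal y-axis using Ī + A·d² with d = x − 105:
  plate: d = 0 mm → contributes +30 870 000 mm⁴
  hole 1: d = -35 mm → contributes −249 518 mm⁴
  hole 2: d = 35 mm → contributes −249 518 mm⁴
Total I = 30 370 964 mm⁴.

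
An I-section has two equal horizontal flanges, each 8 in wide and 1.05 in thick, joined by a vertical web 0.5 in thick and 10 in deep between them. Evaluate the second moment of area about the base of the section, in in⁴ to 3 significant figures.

I_base ≈ 1350 in⁴

Break the section into simple shapes (no overlaps), measuring from the bottom-left corner of the bounding box.
Bottom flange: 8 × 1.05, A = 8.4 in², y = 0.525 in, Ī = 0.77175 in⁴.
Web: 0.5 × 10, A = 5 in², y = 6.05 in, Ī = 41.667 in⁴.
Top flange: 8 × 1.05, A = 8.4 in², y = 11.575 in, Ī = 0.77175 in⁴.
Transfer each piece to the bottom edge using Ī + A·d² with d = y − 0:
  bottom flange: d = 0.525 in → contributes +3.087 in⁴
  web: d = 6.05 in → contributes +224.68 in⁴
  top flange: d = 11.575 in → contributes +1126.2 in⁴
Total I = 1 354 in⁴.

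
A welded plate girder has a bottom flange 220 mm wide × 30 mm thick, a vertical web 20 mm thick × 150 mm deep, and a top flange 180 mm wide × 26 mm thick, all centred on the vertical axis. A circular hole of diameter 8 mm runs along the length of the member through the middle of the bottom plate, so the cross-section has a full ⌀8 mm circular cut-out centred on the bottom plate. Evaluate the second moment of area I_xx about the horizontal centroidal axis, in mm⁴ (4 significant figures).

I_xx ≈ 9.346 × 10⁷ mm⁴

Decompose the section into non-overlapping parts with the origin at the bottom-left of its bounding rectangle.
Bottom plate: 220 × 30, A = 6 600 mm², y = 15 mm, Ī = 495 000 mm⁴.
Web plate: 20 × 150, A = 3 000 mm², y = 105 mm, Ī = 5 625 000 mm⁴.
Top plate: 180 × 26, A = 4 680 mm², y = 193 mm, Ī = 263 640 mm⁴.
Hole (subtracted): ⌀8, A = 50.2655 mm², y = 15 mm, Ī = 201.062 mm⁴.
Centroid: ȳ = ΣA·y / ΣA = 92.5166 mm.
Transfer each piece to the horizontal centroidal axis using Ī + A·d² with d = y − 92.5166:
  bottom plate: d = -77.5166 mm → contributes +40 153 188 mm⁴
  web plate: d = 12.4834 mm → contributes +6 092 509 mm⁴
  top plate: d = 100.483 mm → contributes +47 517 238 mm⁴
  hole: d = -77.5166 mm → contributes −302 237 mm⁴
Total I = 93 460 698 mm⁴.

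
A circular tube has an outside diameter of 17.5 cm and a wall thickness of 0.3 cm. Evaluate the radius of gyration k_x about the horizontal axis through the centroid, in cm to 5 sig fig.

k_x ≈ 6.0820 cm

Treat the section as a set of non-overlapping primitives; coordinates are from the bounding-box lower-left.
Outer circle: ⌀17.5, A = 240.5282 cm², y = 8.75 cm, Ī = 4603.86 cm⁴.
Bore (subtracted): ⌀16.9, A = 224.3176 cm², y = 8.75 cm, Ī = 4004.209 cm⁴.
By symmetry the centroid is at mid-height, ȳ = 8.75 cm.
All pieces are centred on the horizontal axis through the centroid, so I = ΣĪ (holes subtracted) = 599.651 cm⁴.
Radius of gyration: k = √(I/A) = √(599.651 / 16.21062) = 6.082043 cm.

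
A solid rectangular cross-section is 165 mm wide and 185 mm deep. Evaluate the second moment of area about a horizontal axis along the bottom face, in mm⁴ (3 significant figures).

I_base ≈ 3.48 × 10⁸ mm⁴

The section: 165 × 185, A = 30 525 mm², y = 92.5 mm, Ī = 87 059 844 mm⁴.
Transfer it to the base of the section using Ī + A·d² with d = y − 0:
  the section: d = 92.5 mm → contributes +348 239 375 mm⁴
Total I = 348 239 375 mm⁴.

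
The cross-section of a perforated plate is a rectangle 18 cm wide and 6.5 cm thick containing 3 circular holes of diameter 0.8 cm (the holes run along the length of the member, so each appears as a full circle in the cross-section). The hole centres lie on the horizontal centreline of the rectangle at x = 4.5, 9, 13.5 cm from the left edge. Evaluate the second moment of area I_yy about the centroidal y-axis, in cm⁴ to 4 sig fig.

Break the section into simple shapes (no overlaps), measuring from the bottom-left corner of the bounding box.
Plate: 18 × 6.5, A = 117 cm², x = 9 cm, Ī = 3 159 cm⁴.
Hole 1 (subtracted): ⌀0.8, A = 0.502655 cm², x = 4.5 cm, Ī = 0.0201062 cm⁴.
Hole 2 (subtracted): ⌀0.8, A = 0.502655 cm², x = 9 cm, Ī = 0.0201062 cm⁴.
Hole 3 (subtracted): ⌀0.8, A = 0.502655 cm², x = 13.5 cm, Ī = 0.0201062 cm⁴.
By symmetry the centroid is at mid-width, x̄ = 9 cm.
Transfer each piece to the centroidal y-axis using Ī + A·d² with d = x − 9:
  plate: d = 0 cm → contributes +3 159 cm⁴
  hole 1: d = -4.5 cm → contributes −10.1989 cm⁴
  hole 2: d = 0 cm → contributes −0.0201062 cm⁴
  hole 3: d = 4.5 cm → contributes −10.1989 cm⁴
Total I = 3138.58 cm⁴.

I_yy ≈ 3139 cm⁴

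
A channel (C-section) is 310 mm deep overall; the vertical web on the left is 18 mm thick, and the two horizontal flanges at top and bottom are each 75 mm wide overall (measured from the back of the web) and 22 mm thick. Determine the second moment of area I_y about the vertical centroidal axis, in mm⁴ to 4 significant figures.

Decompose the section into non-overlapping parts with the origin at the bottom-left of its bounding rectangle.
Web: 18 × 310, A = 5 580 mm², x = 9 mm, Ī = 150 660 mm⁴.
Top flange (beyond web): 57 × 22, A = 1 254 mm², x = 46.5 mm, Ī = 339 521 mm⁴.
Bottom flange (beyond web): 57 × 22, A = 1 254 mm², x = 46.5 mm, Ī = 339 521 mm⁴.
Centroid: x̄ = ΣA·x / ΣA = 20.6283 mm.
Transfer each piece to the vertical centroidal axis using Ī + A·d² with d = x − 20.6283:
  web: d = -11.6283 mm → contributes +905 178 mm⁴
  top flange (beyond web): d = 25.8717 mm → contributes +1 178 876 mm⁴
  bottom flange (beyond web): d = 25.8717 mm → contributes +1 178 876 mm⁴
Total I = 3 262 931 mm⁴.

I_y ≈ 3.263 × 10⁶ mm⁴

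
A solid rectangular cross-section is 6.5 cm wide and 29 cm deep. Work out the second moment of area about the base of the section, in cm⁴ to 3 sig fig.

I_base ≈ 5.28 × 10⁴ cm⁴

The section: 6.5 × 29, A = 188.5 cm², y = 14.5 cm, Ī = 13 211 cm⁴.
Transfer it to the bottom edge using Ī + A·d² with d = y − 0:
  the section: d = 14.5 cm → contributes +52 843 cm⁴
Total I = 52 843 cm⁴.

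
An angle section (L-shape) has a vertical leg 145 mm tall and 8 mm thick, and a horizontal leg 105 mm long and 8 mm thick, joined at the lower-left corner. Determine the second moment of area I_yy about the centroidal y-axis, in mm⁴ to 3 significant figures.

Decompose the section into non-overlapping parts with the origin at the bottom-left of its bounding rectangle.
Vertical leg: 8 × 145, A = 1 160 mm², x = 4 mm, Ī = 6186.7 mm⁴.
Horizontal leg (remainder): 97 × 8, A = 776 mm², x = 56.5 mm, Ī = 608 449 mm⁴.
Centroid: x̄ = ΣA·x / ΣA = 25.043 mm.
Transfer each piece to the centroidal y-axis using Ī + A·d² with d = x − 25.043:
  vertical leg: d = -21.043 mm → contributes +519 863 mm⁴
  horizontal leg (remainder): d = 31.457 mm → contributes +1 376 315 mm⁴
Total I = 1 896 178 mm⁴.

I_yy ≈ 1.90 × 10⁶ mm⁴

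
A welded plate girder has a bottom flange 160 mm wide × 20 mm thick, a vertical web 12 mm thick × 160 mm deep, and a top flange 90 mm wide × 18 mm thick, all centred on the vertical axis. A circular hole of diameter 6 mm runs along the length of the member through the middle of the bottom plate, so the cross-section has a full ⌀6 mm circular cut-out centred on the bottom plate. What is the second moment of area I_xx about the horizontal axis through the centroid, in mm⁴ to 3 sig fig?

I_xx ≈ 3.98 × 10⁷ mm⁴

Decompose the section into non-overlapping parts with the origin at the bottom-left of its bounding rectangle.
Bottom plate: 160 × 20, A = 3 200 mm², y = 10 mm, Ī = 106 667 mm⁴.
Web plate: 12 × 160, A = 1 920 mm², y = 100 mm, Ī = 4 096 000 mm⁴.
Top plate: 90 × 18, A = 1 620 mm², y = 189 mm, Ī = 43 740 mm⁴.
Hole (subtracted): ⌀6, A = 28.274 mm², y = 10 mm, Ī = 63.617 mm⁴.
Centroid: ȳ = ΣA·y / ΣA = 78.951 mm.
Transfer each piece to the horizontal axis through the centroid using Ī + A·d² with d = y − 78.951:
  bottom plate: d = -68.951 mm → contributes +15 320 223 mm⁴
  web plate: d = 21.049 mm → contributes +4 946 678 mm⁴
  top plate: d = 110.05 mm → contributes +19 663 218 mm⁴
  hole: d = -68.951 mm → contributes −134 486 mm⁴
Total I = 39 795 633 mm⁴.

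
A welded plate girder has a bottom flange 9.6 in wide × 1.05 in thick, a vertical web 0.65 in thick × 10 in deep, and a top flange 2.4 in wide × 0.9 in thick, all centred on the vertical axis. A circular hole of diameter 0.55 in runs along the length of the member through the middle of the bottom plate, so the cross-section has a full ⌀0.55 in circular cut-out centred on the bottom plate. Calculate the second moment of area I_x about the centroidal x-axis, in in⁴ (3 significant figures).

I_x ≈ 322 in⁴

Treat the section as a set of non-overlapping primitives; coordinates are from the bounding-box lower-left.
Bottom plate: 9.6 × 1.05, A = 10.08 in², y = 0.525 in, Ī = 0.9261 in⁴.
Web plate: 0.65 × 10, A = 6.5 in², y = 6.05 in, Ī = 54.167 in⁴.
Top plate: 2.4 × 0.9, A = 2.16 in², y = 11.5 in, Ī = 0.1458 in⁴.
Hole (subtracted): ⌀0.55, A = 0.23758 in², y = 0.525 in, Ī = 0.0044918 in⁴.
Centroid: ȳ = ΣA·y / ΣA = 3.7472 in.
Transfer each piece to the centroidal x-axis using Ī + A·d² with d = y − 3.7472:
  bottom plate: d = -3.2222 in → contributes +105.58 in⁴
  web plate: d = 2.3028 in → contributes +88.635 in⁴
  top plate: d = 7.7528 in → contributes +129.97 in⁴
  hole: d = -3.2222 in → contributes −2.4712 in⁴
Total I = 321.72 in⁴.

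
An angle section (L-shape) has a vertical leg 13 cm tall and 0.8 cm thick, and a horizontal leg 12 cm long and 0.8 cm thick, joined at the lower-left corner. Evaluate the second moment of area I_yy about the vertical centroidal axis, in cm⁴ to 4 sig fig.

I_yy ≈ 267.5 cm⁴

Break the section into simple shapes (no overlaps), measuring from the bottom-left corner of the bounding box.
Vertical leg: 0.8 × 13, A = 10.4 cm², x = 0.4 cm, Ī = 0.554667 cm⁴.
Horizontal leg (remainder): 11.2 × 0.8, A = 8.96 cm², x = 6.4 cm, Ī = 93.6619 cm⁴.
Centroid: x̄ = ΣA·x / ΣA = 3.17686 cm.
Transfer each piece to the vertical centroidal axis using Ī + A·d² with d = x − 3.17686:
  vertical leg: d = -2.77686 cm → contributes +80.7485 cm⁴
  horizontal leg (remainder): d = 3.22314 cm → contributes +186.744 cm⁴
Total I = 267.493 cm⁴.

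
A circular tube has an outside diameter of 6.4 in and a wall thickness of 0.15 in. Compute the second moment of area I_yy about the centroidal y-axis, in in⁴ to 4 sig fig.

Decompose the section into non-overlapping parts with the origin at the bottom-left of its bounding rectangle.
Outer circle: ⌀6.4, A = 32.1699 in², x = 3.2 in, Ī = 82.355 in⁴.
Bore (subtracted): ⌀6.1, A = 29.2247 in², x = 3.2 in, Ī = 67.9656 in⁴.
By symmetry the centroid is at mid-width, x̄ = 3.2 in.
All pieces are centred on the centroidal y-axis, so I = ΣĪ (holes subtracted) = 14.3894 in⁴.

I_yy ≈ 14.39 in⁴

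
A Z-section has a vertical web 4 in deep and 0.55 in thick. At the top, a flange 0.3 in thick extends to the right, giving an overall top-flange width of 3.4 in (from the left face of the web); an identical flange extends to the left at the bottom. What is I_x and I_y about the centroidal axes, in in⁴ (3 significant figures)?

I_x ≈ 8.80 in⁴, I_y ≈ 6.15 in⁴

Split into non-overlapping primitives; take the origin at the lower-left of the bounding box.
Web: 0.55 × 4, A = 2.2 in², y = 2 in, Ī = 2.9333 in⁴.
Top flange (beyond web): 2.85 × 0.3, A = 0.855 in², y = 3.85 in, Ī = 0.0064125 in⁴.
Bottom flange (beyond web): 2.85 × 0.3, A = 0.855 in², y = 0.15 in, Ī = 0.0064125 in⁴.
Centroid: ȳ = ΣA·y / ΣA = 2 in.
Transfer each piece to the centroidal x-axis using Ī + A·d² with d = y − 2:
  web: d = 0 in → contributes +2.9333 in⁴
  top flange (beyond web): d = 1.85 in → contributes +2.9327 in⁴
  bottom flange (beyond web): d = -1.85 in → contributes +2.9327 in⁴
Total I = 8.7986 in⁴.
For the y-axis: x̄ = 3.125 in.
Repeating about the centroidal y-axis gives I_y = 6.1548 in⁴.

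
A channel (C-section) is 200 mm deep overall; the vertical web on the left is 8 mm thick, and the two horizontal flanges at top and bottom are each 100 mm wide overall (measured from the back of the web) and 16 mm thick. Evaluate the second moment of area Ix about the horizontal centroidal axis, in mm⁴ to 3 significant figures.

Split into non-overlapping primitives; take the origin at the lower-left of the bounding box.
Web: 8 × 200, A = 1 600 mm², y = 100 mm, Ī = 5 333 333 mm⁴.
Top flange (beyond web): 92 × 16, A = 1 472 mm², y = 192 mm, Ī = 31 403 mm⁴.
Bottom flange (beyond web): 92 × 16, A = 1 472 mm², y = 8 mm, Ī = 31 403 mm⁴.
By symmetry the centroid is at mid-height, ȳ = 100 mm.
Transfer each piece to the horizontal centroidal axis using Ī + A·d² with d = y − 100:
  web: d = 0 mm → contributes +5 333 333 mm⁴
  top flange (beyond web): d = 92 mm → contributes +12 490 411 mm⁴
  bottom flange (beyond web): d = -92 mm → contributes +12 490 411 mm⁴
Total I = 30 314 155 mm⁴.

Ix ≈ 3.03 × 10⁷ mm⁴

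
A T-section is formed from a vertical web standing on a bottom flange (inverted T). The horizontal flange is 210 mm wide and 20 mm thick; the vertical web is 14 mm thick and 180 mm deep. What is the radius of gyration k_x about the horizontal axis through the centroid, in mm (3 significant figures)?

Decompose the section into non-overlapping parts with the origin at the bottom-left of its bounding rectangle.
Flange: 210 × 20, A = 4 200 mm², y = 10 mm, Ī = 140 000 mm⁴.
Web: 14 × 180, A = 2 520 mm², y = 110 mm, Ī = 6 804 000 mm⁴.
Centroid: ȳ = ΣA·y / ΣA = 47.5 mm.
Transfer each piece to the horizontal axis through the centroid using Ī + A·d² with d = y − 47.5:
  flange: d = -37.5 mm → contributes +6 046 250 mm⁴
  web: d = 62.5 mm → contributes +16 647 750 mm⁴
Total I = 22 694 000 mm⁴.
Radius of gyration: k = √(I/A) = √(22 694 000 / 6 720) = 58.113 mm.

k_x ≈ 58.1 mm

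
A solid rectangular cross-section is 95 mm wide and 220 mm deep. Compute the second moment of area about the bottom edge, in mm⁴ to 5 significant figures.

I_base ≈ 3.3719 × 10⁸ mm⁴

The section: 95 × 220, A = 20 900 mm², y = 110 mm, Ī = 84 296 667 mm⁴.
Transfer it to the base of the section using Ī + A·d² with d = y − 0:
  the section: d = 110 mm → contributes +337 186 667 mm⁴
Total I = 337 186 667 mm⁴.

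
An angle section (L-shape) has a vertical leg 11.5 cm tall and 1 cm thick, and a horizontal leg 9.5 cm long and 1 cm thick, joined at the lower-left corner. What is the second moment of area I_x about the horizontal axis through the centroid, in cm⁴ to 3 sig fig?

Break the section into simple shapes (no overlaps), measuring from the bottom-left corner of the bounding box.
Vertical leg: 1 × 11.5, A = 11.5 cm², y = 5.75 cm, Ī = 126.74 cm⁴.
Horizontal leg (remainder): 8.5 × 1, A = 8.5 cm², y = 0.5 cm, Ī = 0.70833 cm⁴.
Centroid: ȳ = ΣA·y / ΣA = 3.5188 cm.
Transfer each piece to the horizontal axis through the centroid using Ī + A·d² with d = y − 3.5188:
  vertical leg: d = 2.2313 cm → contributes +183.99 cm⁴
  horizontal leg (remainder): d = -3.0188 cm → contributes +78.168 cm⁴
Total I = 262.16 cm⁴.

I_x ≈ 262 cm⁴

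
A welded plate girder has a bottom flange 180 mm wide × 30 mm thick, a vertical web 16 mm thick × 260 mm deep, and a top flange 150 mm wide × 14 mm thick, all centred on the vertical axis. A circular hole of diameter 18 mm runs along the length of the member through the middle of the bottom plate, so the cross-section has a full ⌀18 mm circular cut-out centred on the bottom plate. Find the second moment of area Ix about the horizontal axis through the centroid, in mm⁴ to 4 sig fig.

Ix ≈ 1.530 × 10⁸ mm⁴

Break the section into simple shapes (no overlaps), measuring from the bottom-left corner of the bounding box.
Bottom plate: 180 × 30, A = 5 400 mm², y = 15 mm, Ī = 405 000 mm⁴.
Web plate: 16 × 260, A = 4 160 mm², y = 160 mm, Ī = 23 434 667 mm⁴.
Top plate: 150 × 14, A = 2 100 mm², y = 297 mm, Ī = 34 300 mm⁴.
Hole (subtracted): ⌀18, A = 254.469 mm², y = 15 mm, Ī = 5 153 mm⁴.
Centroid: ȳ = ΣA·y / ΣA = 119.809 mm.
Transfer each piece to the horizontal axis through the centroid using Ī + A·d² with d = y − 119.809:
  bottom plate: d = -104.809 mm → contributes +59 723 375 mm⁴
  web plate: d = 40.1912 mm → contributes +30 154 451 mm⁴
  top plate: d = 177.191 mm → contributes +65 967 416 mm⁴
  hole: d = -104.809 mm → contributes −2 800 466 mm⁴
Total I = 153 044 776 mm⁴.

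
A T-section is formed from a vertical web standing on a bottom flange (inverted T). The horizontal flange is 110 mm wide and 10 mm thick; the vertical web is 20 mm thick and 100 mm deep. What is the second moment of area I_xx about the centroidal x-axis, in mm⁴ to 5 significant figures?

I_xx ≈ 3.8226 × 10⁶ mm⁴

Decompose the section into non-overlapping parts with the origin at the bottom-left of its bounding rectangle.
Flange: 110 × 10, A = 1 100 mm², y = 5 mm, Ī = 9166.667 mm⁴.
Web: 20 × 100, A = 2 000 mm², y = 60 mm, Ī = 1 666 667 mm⁴.
Centroid: ȳ = ΣA·y / ΣA = 40.48387 mm.
Transfer each piece to the centroidal x-axis using Ī + A·d² with d = y − 40.48387:
  flange: d = -35.48387 mm → contributes +1 394 182 mm⁴
  web: d = 19.51613 mm → contributes +2 428 425 mm⁴
Total I = 3 822 608 mm⁴.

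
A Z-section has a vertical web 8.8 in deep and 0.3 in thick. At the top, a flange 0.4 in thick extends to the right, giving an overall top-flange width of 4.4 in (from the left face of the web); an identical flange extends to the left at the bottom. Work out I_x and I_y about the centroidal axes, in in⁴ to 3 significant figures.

Treat the section as a set of non-overlapping primitives; coordinates are from the bounding-box lower-left.
Web: 0.3 × 8.8, A = 2.64 in², y = 4.4 in, Ī = 17.037 in⁴.
Top flange (beyond web): 4.1 × 0.4, A = 1.64 in², y = 8.6 in, Ī = 0.021867 in⁴.
Bottom flange (beyond web): 4.1 × 0.4, A = 1.64 in², y = 0.2 in, Ī = 0.021867 in⁴.
Centroid: ȳ = ΣA·y / ΣA = 4.4 in.
Transfer each piece to the centroidal x-axis using Ī + A·d² with d = y − 4.4:
  web: d = 0 in → contributes +17.037 in⁴
  top flange (beyond web): d = 4.2 in → contributes +28.951 in⁴
  bottom flange (beyond web): d = -4.2 in → contributes +28.951 in⁴
Total I = 74.94 in⁴.
For the y-axis: x̄ = 4.25 in.
Repeating about the centroidal y-axis gives I_y = 20.49 in⁴.

I_x ≈ 74.9 in⁴, I_y ≈ 20.5 in⁴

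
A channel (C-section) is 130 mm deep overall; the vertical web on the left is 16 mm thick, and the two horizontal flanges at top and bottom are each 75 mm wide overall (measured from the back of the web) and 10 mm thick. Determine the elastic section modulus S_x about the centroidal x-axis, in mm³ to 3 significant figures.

Treat the section as a set of non-overlapping primitives; coordinates are from the bounding-box lower-left.
Web: 16 × 130, A = 2 080 mm², y = 65 mm, Ī = 2 929 333 mm⁴.
Top flange (beyond web): 59 × 10, A = 590 mm², y = 125 mm, Ī = 4916.7 mm⁴.
Bottom flange (beyond web): 59 × 10, A = 590 mm², y = 5 mm, Ī = 4916.7 mm⁴.
By symmetry the centroid is at mid-height, ȳ = 65 mm.
Transfer each piece to the centroidal x-axis using Ī + A·d² with d = y − 65:
  web: d = 0 mm → contributes +2 929 333 mm⁴
  top flange (beyond web): d = 60 mm → contributes +2 128 917 mm⁴
  bottom flange (beyond web): d = -60 mm → contributes +2 128 917 mm⁴
Total I = 7 187 167 mm⁴.
Extreme fibre distance c = 65 mm; S = I/c = 110 572 mm³.

S_x ≈ 1.11 × 10⁵ mm³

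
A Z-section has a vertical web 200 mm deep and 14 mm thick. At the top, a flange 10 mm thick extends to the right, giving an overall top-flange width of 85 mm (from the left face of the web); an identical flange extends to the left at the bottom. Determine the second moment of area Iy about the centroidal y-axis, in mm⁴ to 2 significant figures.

Break the section into simple shapes (no overlaps), measuring from the bottom-left corner of the bounding box.
Web: 14 × 200, A = 2 800 mm², x = 78 mm, Ī = 45 733 mm⁴.
Top flange (beyond web): 71 × 10, A = 710 mm², x = 120.5 mm, Ī = 298 259 mm⁴.
Bottom flange (beyond web): 71 × 10, A = 710 mm², x = 35.5 mm, Ī = 298 259 mm⁴.
Centroid: x̄ = ΣA·x / ΣA = 78 mm.
Transfer each piece to the centroidal y-axis using Ī + A·d² with d = x − 78:
  web: d = 0 mm → contributes +45 733 mm⁴
  top flange (beyond web): d = 42.5 mm → contributes +1 580 697 mm⁴
  bottom flange (beyond web): d = -42.5 mm → contributes +1 580 697 mm⁴
Total I = 3 207 127 mm⁴.

Iy ≈ 3.2 × 10⁶ mm⁴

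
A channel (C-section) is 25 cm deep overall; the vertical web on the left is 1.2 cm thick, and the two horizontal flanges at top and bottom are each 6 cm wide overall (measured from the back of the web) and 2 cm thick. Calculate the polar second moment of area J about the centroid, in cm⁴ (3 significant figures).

J ≈ 4250 cm⁴

Break the section into simple shapes (no overlaps), measuring from the bottom-left corner of the bounding box.
Web: 1.2 × 25, A = 30 cm², y = 12.5 cm, Ī = 1562.5 cm⁴.
Top flange (beyond web): 4.8 × 2, A = 9.6 cm², y = 24 cm, Ī = 3.2 cm⁴.
Bottom flange (beyond web): 4.8 × 2, A = 9.6 cm², y = 1 cm, Ī = 3.2 cm⁴.
By symmetry the centroid is at mid-height, ȳ = 12.5 cm.
Transfer each piece to the centroidal x-axis using Ī + A·d² with d = y − 12.5:
  web: d = 0 cm → contributes +1562.5 cm⁴
  top flange (beyond web): d = 11.5 cm → contributes +1272.8 cm⁴
  bottom flange (beyond web): d = -11.5 cm → contributes +1272.8 cm⁴
Total I = 4108.1 cm⁴.
For the y-axis: x̄ = 1.7707 cm.
Repeating about the centroidal y-axis gives I_y = 145.83 cm⁴.
Polar second moment: J = I_x + I_y = 4253.9 cm⁴.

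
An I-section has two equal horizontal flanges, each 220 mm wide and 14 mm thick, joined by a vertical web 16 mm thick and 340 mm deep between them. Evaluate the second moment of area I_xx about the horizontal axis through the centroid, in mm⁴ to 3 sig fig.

I_xx ≈ 2.45 × 10⁸ mm⁴

Break the section into simple shapes (no overlaps), measuring from the bottom-left corner of the bounding box.
Bottom flange: 220 × 14, A = 3 080 mm², y = 7 mm, Ī = 50 307 mm⁴.
Web: 16 × 340, A = 5 440 mm², y = 184 mm, Ī = 52 405 333 mm⁴.
Top flange: 220 × 14, A = 3 080 mm², y = 361 mm, Ī = 50 307 mm⁴.
By symmetry the centroid is at mid-height, ȳ = 184 mm.
Transfer each piece to the horizontal axis through the centroid using Ī + A·d² with d = y − 184:
  bottom flange: d = -177 mm → contributes +96 543 627 mm⁴
  web: d = 0 mm → contributes +52 405 333 mm⁴
  top flange: d = 177 mm → contributes +96 543 627 mm⁴
Total I = 245 492 587 mm⁴.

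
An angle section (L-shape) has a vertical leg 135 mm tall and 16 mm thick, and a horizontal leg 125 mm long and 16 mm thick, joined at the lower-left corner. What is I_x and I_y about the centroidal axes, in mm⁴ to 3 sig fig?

I_x ≈ 6.73 × 10⁶ mm⁴, I_y ≈ 5.54 × 10⁶ mm⁴

Split into non-overlapping primitives; take the origin at the lower-left of the bounding box.
Vertical leg: 16 × 135, A = 2 160 mm², y = 67.5 mm, Ī = 3 280 500 mm⁴.
Horizontal leg (remainder): 109 × 16, A = 1 744 mm², y = 8 mm, Ī = 37 205 mm⁴.
Centroid: ȳ = ΣA·y / ΣA = 40.92 mm.
Transfer each piece to the centroidal x-axis using Ī + A·d² with d = y − 40.92:
  vertical leg: d = 26.58 mm → contributes +4 806 523 mm⁴
  horizontal leg (remainder): d = -32.92 mm → contributes +1 927 234 mm⁴
Total I = 6 733 756 mm⁴.
For the y-axis: x̄ = 35.92 mm.
Repeating about the centroidal y-axis gives I_y = 5 541 996 mm⁴.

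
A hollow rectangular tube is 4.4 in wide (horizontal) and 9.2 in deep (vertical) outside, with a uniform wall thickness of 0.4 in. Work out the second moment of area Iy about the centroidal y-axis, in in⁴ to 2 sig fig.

Decompose the section into non-overlapping parts with the origin at the bottom-left of its bounding rectangle.
Outer rectangle: 4.4 × 9.2, A = 40.48 in², x = 2.2 in, Ī = 65.31 in⁴.
Inner void (subtracted): 3.6 × 8.4, A = 30.24 in², x = 2.2 in, Ī = 32.66 in⁴.
By symmetry the centroid is at mid-width, x̄ = 2.2 in.
All pieces are centred on the centroidal y-axis, so I = ΣĪ (holes subtracted) = 32.65 in⁴.

Iy ≈ 33 in⁴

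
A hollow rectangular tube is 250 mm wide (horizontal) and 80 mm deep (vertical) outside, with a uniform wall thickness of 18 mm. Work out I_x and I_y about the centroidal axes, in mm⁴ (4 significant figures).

I_x ≈ 9.148 × 10⁶ mm⁴, I_y ≈ 6.823 × 10⁷ mm⁴

Split into non-overlapping primitives; take the origin at the lower-left of the bounding box.
Outer rectangle: 250 × 80, A = 20 000 mm², y = 40 mm, Ī = 10 666 667 mm⁴.
Inner void (subtracted): 214 × 44, A = 9 416 mm², y = 40 mm, Ī = 1 519 115 mm⁴.
By symmetry the centroid is at mid-height, ȳ = 40 mm.
All pieces are centred on the centroidal x-axis, so I = ΣĪ (holes subtracted) = 9 147 552 mm⁴.
Repeating about the centroidal y-axis gives I_y = 68 232 072 mm⁴.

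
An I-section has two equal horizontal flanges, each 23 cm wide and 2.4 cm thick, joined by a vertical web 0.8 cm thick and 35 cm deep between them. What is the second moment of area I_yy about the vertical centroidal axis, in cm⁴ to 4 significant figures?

Decompose the section into non-overlapping parts with the origin at the bottom-left of its bounding rectangle.
Bottom flange: 23 × 2.4, A = 55.2 cm², x = 11.5 cm, Ī = 2433.4 cm⁴.
Web: 0.8 × 35, A = 28 cm², x = 11.5 cm, Ī = 1.49333 cm⁴.
Top flange: 23 × 2.4, A = 55.2 cm², x = 11.5 cm, Ī = 2433.4 cm⁴.
By symmetry the centroid is at mid-width, x̄ = 11.5 cm.
All pieces are centred on the vertical centroidal axis, so I = ΣĪ = 4868.29 cm⁴.

I_yy ≈ 4868 cm⁴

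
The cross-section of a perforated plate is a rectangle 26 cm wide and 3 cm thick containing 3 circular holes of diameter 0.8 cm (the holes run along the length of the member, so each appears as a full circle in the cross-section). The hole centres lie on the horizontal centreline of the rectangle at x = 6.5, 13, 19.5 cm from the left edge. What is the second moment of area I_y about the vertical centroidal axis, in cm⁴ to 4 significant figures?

Decompose the section into non-overlapping parts with the origin at the bottom-left of its bounding rectangle.
Plate: 26 × 3, A = 78 cm², x = 13 cm, Ī = 4 394 cm⁴.
Hole 1 (subtracted): ⌀0.8, A = 0.502655 cm², x = 6.5 cm, Ī = 0.0201062 cm⁴.
Hole 2 (subtracted): ⌀0.8, A = 0.502655 cm², x = 13 cm, Ī = 0.0201062 cm⁴.
Hole 3 (subtracted): ⌀0.8, A = 0.502655 cm², x = 19.5 cm, Ī = 0.0201062 cm⁴.
By symmetry the centroid is at mid-width, x̄ = 13 cm.
Transfer each piece to the vertical centroidal axis using Ī + A·d² with d = x − 13:
  plate: d = 0 cm → contributes +4 394 cm⁴
  hole 1: d = -6.5 cm → contributes −21.2573 cm⁴
  hole 2: d = 0 cm → contributes −0.0201062 cm⁴
  hole 3: d = 6.5 cm → contributes −21.2573 cm⁴
Total I = 4351.47 cm⁴.

I_y ≈ 4351 cm⁴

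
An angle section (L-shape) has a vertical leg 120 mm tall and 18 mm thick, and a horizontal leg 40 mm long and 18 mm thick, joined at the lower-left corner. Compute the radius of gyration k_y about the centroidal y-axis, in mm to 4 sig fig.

k_y ≈ 9.024 mm

Decompose the section into non-overlapping parts with the origin at the bottom-left of its bounding rectangle.
Vertical leg: 18 × 120, A = 2 160 mm², x = 9 mm, Ī = 58 320 mm⁴.
Horizontal leg (remainder): 22 × 18, A = 396 mm², x = 29 mm, Ī = 15 972 mm⁴.
Centroid: x̄ = ΣA·x / ΣA = 12.0986 mm.
Transfer each piece to the centroidal y-axis using Ī + A·d² with d = x − 12.0986:
  vertical leg: d = -3.09859 mm → contributes +79058.7 mm⁴
  horizontal leg (remainder): d = 16.9014 mm → contributes +129 092 mm⁴
Total I = 208 151 mm⁴.
Radius of gyration: k = √(I/A) = √(208 151 / 2 556) = 9.02421 mm.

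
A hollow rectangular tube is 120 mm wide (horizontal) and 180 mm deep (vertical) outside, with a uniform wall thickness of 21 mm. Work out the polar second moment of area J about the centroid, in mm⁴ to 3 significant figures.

Break the section into simple shapes (no overlaps), measuring from the bottom-left corner of the bounding box.
Outer rectangle: 120 × 180, A = 21 600 mm², y = 90 mm, Ī = 58 320 000 mm⁴.
Inner void (subtracted): 78 × 138, A = 10 764 mm², y = 90 mm, Ī = 17 082 468 mm⁴.
By symmetry the centroid is at mid-height, ȳ = 90 mm.
All pieces are centred on the centroidal x-axis, so I = ΣĪ (holes subtracted) = 41 237 532 mm⁴.
Repeating about the centroidal y-axis gives I_y = 20 462 652 mm⁴.
Polar second moment: J = I_x + I_y = 61 700 184 mm⁴.

J ≈ 6.17 × 10⁷ mm⁴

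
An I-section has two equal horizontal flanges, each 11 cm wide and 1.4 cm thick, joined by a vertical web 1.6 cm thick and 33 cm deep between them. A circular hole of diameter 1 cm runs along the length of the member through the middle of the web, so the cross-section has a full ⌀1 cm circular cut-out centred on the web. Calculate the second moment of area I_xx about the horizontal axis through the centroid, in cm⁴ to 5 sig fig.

I_xx ≈ 1.3908 × 10⁴ cm⁴

Decompose the section into non-overlapping parts with the origin at the bottom-left of its bounding rectangle.
Bottom flange: 11 × 1.4, A = 15.4 cm², y = 0.7 cm, Ī = 2.515333 cm⁴.
Web: 1.6 × 33, A = 52.8 cm², y = 17.9 cm, Ī = 4791.6 cm⁴.
Top flange: 11 × 1.4, A = 15.4 cm², y = 35.1 cm, Ī = 2.515333 cm⁴.
Hole (subtracted): ⌀1, A = 0.7853982 cm², y = 17.9 cm, Ī = 0.04908739 cm⁴.
By symmetry the centroid is at mid-height, ȳ = 17.9 cm.
Transfer each piece to the horizontal axis through the centroid using Ī + A·d² with d = y − 17.9:
  bottom flange: d = -17.2 cm → contributes +4558.451 cm⁴
  web: d = 0 cm → contributes +4791.6 cm⁴
  top flange: d = 17.2 cm → contributes +4558.451 cm⁴
  hole: d = 0 cm → contributes −0.04908739 cm⁴
Total I = 13908.45 cm⁴.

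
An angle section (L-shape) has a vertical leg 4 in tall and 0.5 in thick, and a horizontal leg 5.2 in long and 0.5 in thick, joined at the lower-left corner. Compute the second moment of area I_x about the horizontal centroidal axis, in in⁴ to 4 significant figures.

I_x ≈ 6.025 in⁴

Treat the section as a set of non-overlapping primitives; coordinates are from the bounding-box lower-left.
Vertical leg: 0.5 × 4, A = 2 in², y = 2 in, Ī = 2.66667 in⁴.
Horizontal leg (remainder): 4.7 × 0.5, A = 2.35 in², y = 0.25 in, Ī = 0.0489583 in⁴.
Centroid: ȳ = ΣA·y / ΣA = 1.0546 in.
Transfer each piece to the horizontal centroidal axis using Ī + A·d² with d = y − 1.0546:
  vertical leg: d = 0.945402 in → contributes +4.45424 in⁴
  horizontal leg (remainder): d = -0.804598 in → contributes +1.5703 in⁴
Total I = 6.02453 in⁴.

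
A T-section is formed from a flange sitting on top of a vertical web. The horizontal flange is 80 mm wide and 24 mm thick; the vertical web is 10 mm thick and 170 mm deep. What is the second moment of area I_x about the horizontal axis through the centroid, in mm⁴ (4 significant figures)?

Treat the section as a set of non-overlapping primitives; coordinates are from the bounding-box lower-left.
Flange: 80 × 24, A = 1 920 mm², y = 182 mm, Ī = 92 160 mm⁴.
Web: 10 × 170, A = 1 700 mm², y = 85 mm, Ī = 4 094 167 mm⁴.
Centroid: ȳ = ΣA·y / ΣA = 136.448 mm.
Transfer each piece to the horizontal axis through the centroid using Ī + A·d² with d = y − 136.448:
  flange: d = 45.5525 mm → contributes +4 076 216 mm⁴
  web: d = -51.4475 mm → contributes +8 593 806 mm⁴
Total I = 12 670 022 mm⁴.

I_x ≈ 1.267 × 10⁷ mm⁴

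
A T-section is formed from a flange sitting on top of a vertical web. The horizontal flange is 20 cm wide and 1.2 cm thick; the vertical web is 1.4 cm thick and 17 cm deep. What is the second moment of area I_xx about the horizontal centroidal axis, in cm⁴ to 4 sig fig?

Decompose the section into non-overlapping parts with the origin at the bottom-left of its bounding rectangle.
Flange: 20 × 1.2, A = 24 cm², y = 17.6 cm, Ī = 2.88 cm⁴.
Web: 1.4 × 17, A = 23.8 cm², y = 8.5 cm, Ī = 573.183 cm⁴.
Centroid: ȳ = ΣA·y / ΣA = 13.069 cm.
Transfer each piece to the horizontal centroidal axis using Ī + A·d² with d = y − 13.069:
  flange: d = 4.53096 cm → contributes +495.591 cm⁴
  web: d = -4.56904 cm → contributes +1070.03 cm⁴
Total I = 1565.63 cm⁴.

I_xx ≈ 1566 cm⁴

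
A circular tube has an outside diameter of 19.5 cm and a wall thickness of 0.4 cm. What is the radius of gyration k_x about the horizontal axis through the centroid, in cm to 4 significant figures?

Split into non-overlapping primitives; take the origin at the lower-left of the bounding box.
Outer circle: ⌀19.5, A = 298.648 cm², y = 9.75 cm, Ī = 7097.55 cm⁴.
Bore (subtracted): ⌀18.7, A = 274.646 cm², y = 9.75 cm, Ī = 6002.56 cm⁴.
By symmetry the centroid is at mid-height, ȳ = 9.75 cm.
All pieces are centred on the horizontal axis through the centroid, so I = ΣĪ (holes subtracted) = 1094.99 cm⁴.
Radius of gyration: k = √(I/A) = √(1094.99 / 24.0018) = 6.75435 cm.

k_x ≈ 6.754 cm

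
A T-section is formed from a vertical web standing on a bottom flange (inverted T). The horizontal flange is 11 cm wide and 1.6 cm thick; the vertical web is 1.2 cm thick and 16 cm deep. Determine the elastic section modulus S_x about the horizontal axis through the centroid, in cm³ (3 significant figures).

Decompose the section into non-overlapping parts with the origin at the bottom-left of its bounding rectangle.
Flange: 11 × 1.6, A = 17.6 cm², y = 0.8 cm, Ī = 3.7547 cm⁴.
Web: 1.2 × 16, A = 19.2 cm², y = 9.6 cm, Ī = 409.6 cm⁴.
Centroid: ȳ = ΣA·y / ΣA = 5.3913 cm.
Transfer each piece to the horizontal axis through the centroid using Ī + A·d² with d = y − 5.3913:
  flange: d = -4.5913 cm → contributes +374.76 cm⁴
  web: d = 4.2087 cm → contributes +749.69 cm⁴
Total I = 1124.5 cm⁴.
Extreme fibre distance c = 12.209 cm; S = I/c = 92.103 cm³.

S_x ≈ 92.1 cm³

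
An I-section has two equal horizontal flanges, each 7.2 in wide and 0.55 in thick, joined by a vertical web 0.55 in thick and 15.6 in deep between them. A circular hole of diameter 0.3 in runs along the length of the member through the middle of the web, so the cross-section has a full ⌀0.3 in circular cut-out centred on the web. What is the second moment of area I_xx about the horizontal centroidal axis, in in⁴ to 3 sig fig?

Break the section into simple shapes (no overlaps), measuring from the bottom-left corner of the bounding box.
Bottom flange: 7.2 × 0.55, A = 3.96 in², y = 0.275 in, Ī = 0.099825 in⁴.
Web: 0.55 × 15.6, A = 8.58 in², y = 8.35 in, Ī = 174 in⁴.
Top flange: 7.2 × 0.55, A = 3.96 in², y = 16.425 in, Ī = 0.099825 in⁴.
Hole (subtracted): ⌀0.3, A = 0.070686 in², y = 8.35 in, Ī = 0.00039761 in⁴.
By symmetry the centroid is at mid-height, ȳ = 8.35 in.
Transfer each piece to the horizontal centroidal axis using Ī + A·d² with d = y − 8.35:
  bottom flange: d = -8.075 in → contributes +258.31 in⁴
  web: d = 0 in → contributes +174 in⁴
  top flange: d = 8.075 in → contributes +258.31 in⁴
  hole: d = 0 in → contributes −0.00039761 in⁴
Total I = 690.63 in⁴.

I_xx ≈ 691 in⁴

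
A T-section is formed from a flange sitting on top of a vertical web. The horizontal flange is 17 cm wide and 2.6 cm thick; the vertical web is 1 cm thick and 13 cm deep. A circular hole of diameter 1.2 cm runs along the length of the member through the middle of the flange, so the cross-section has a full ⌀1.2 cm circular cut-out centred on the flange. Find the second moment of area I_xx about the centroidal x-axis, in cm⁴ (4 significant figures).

Decompose the section into non-overlapping parts with the origin at the bottom-left of its bounding rectangle.
Flange: 17 × 2.6, A = 44.2 cm², y = 14.3 cm, Ī = 24.8993 cm⁴.
Web: 1 × 13, A = 13 cm², y = 6.5 cm, Ī = 183.083 cm⁴.
Hole (subtracted): ⌀1.2, A = 1.13097 cm², y = 14.3 cm, Ī = 0.101788 cm⁴.
Centroid: ȳ = ΣA·y / ΣA = 12.4915 cm.
Transfer each piece to the centroidal x-axis using Ī + A·d² with d = y − 12.4915:
  flange: d = 1.80849 cm → contributes +169.461 cm⁴
  web: d = -5.99151 cm → contributes +649.761 cm⁴
  hole: d = 1.80849 cm → contributes −3.80077 cm⁴
Total I = 815.42 cm⁴.

I_xx ≈ 815.4 cm⁴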